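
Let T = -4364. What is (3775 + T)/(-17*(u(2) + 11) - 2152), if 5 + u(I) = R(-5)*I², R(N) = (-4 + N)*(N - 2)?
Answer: 589/6538 ≈ 0.090089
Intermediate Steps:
R(N) = (-4 + N)*(-2 + N)
u(I) = -5 + 63*I² (u(I) = -5 + (8 + (-5)² - 6*(-5))*I² = -5 + (8 + 25 + 30)*I² = -5 + 63*I²)
(3775 + T)/(-17*(u(2) + 11) - 2152) = (3775 - 4364)/(-17*((-5 + 63*2²) + 11) - 2152) = -589/(-17*((-5 + 63*4) + 11) - 2152) = -589/(-17*((-5 + 252) + 11) - 2152) = -589/(-17*(247 + 11) - 2152) = -589/(-17*258 - 2152) = -589/(-4386 - 2152) = -589/(-6538) = -589*(-1/6538) = 589/6538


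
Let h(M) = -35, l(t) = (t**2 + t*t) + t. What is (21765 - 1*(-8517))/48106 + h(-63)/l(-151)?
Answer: 98190248/156176129 ≈ 0.62871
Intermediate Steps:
l(t) = t + 2*t**2 (l(t) = (t**2 + t**2) + t = 2*t**2 + t = t + 2*t**2)
(21765 - 1*(-8517))/48106 + h(-63)/l(-151) = (21765 - 1*(-8517))/48106 - 35*(-1/(151*(1 + 2*(-151)))) = (21765 + 8517)*(1/48106) - 35*(-1/(151*(1 - 302))) = 30282*(1/48106) - 35/((-151*(-301))) = 15141/24053 - 35/45451 = 15141/24053 - 35*1/45451 = 15141/24053 - 5/6493 = 98190248/156176129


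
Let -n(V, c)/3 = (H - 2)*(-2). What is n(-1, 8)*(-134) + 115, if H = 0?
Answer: 1723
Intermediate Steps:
n(V, c) = -12 (n(V, c) = -3*(0 - 2)*(-2) = -(-6)*(-2) = -3*4 = -12)
n(-1, 8)*(-134) + 115 = -12*(-134) + 115 = 1608 + 115 = 1723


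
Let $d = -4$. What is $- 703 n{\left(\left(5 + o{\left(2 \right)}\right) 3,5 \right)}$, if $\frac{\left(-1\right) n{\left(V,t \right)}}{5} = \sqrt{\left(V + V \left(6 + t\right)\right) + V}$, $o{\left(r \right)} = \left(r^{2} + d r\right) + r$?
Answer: $10545 \sqrt{13} \approx 38021.0$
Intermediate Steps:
$o{\left(r \right)} = r^{2} - 3 r$ ($o{\left(r \right)} = \left(r^{2} - 4 r\right) + r = r^{2} - 3 r$)
$n{\left(V,t \right)} = - 5 \sqrt{2 V + V \left(6 + t\right)}$ ($n{\left(V,t \right)} = - 5 \sqrt{\left(V + V \left(6 + t\right)\right) + V} = - 5 \sqrt{2 V + V \left(6 + t\right)}$)
$- 703 n{\left(\left(5 + o{\left(2 \right)}\right) 3,5 \right)} = - 703 \left(- 5 \sqrt{\left(5 + 2 \left(-3 + 2\right)\right) 3 \left(8 + 5\right)}\right) = - 703 \left(- 5 \sqrt{\left(5 + 2 \left(-1\right)\right) 3 \cdot 13}\right) = - 703 \left(- 5 \sqrt{\left(5 - 2\right) 3 \cdot 13}\right) = - 703 \left(- 5 \sqrt{3 \cdot 3 \cdot 13}\right) = - 703 \left(- 5 \sqrt{9 \cdot 13}\right) = - 703 \left(- 5 \sqrt{117}\right) = - 703 \left(- 5 \cdot 3 \sqrt{13}\right) = - 703 \left(- 15 \sqrt{13}\right) = 10545 \sqrt{13}$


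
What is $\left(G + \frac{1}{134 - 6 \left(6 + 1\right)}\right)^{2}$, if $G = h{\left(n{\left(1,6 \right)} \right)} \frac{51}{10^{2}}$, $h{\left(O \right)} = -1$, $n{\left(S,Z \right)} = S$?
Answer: $\frac{82369}{330625} \approx 0.24913$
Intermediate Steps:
$G = - \frac{51}{100}$ ($G = - \frac{51}{10^{2}} = - \frac{51}{100} \approx -0.51$)
$\left(G + \frac{1}{134 - 6 \left(6 + 1\right)}\right)^{2} = \left(- \frac{51}{100} + \frac{1}{134 - 6 \left(6 + 1\right)}\right)^{2} = \left(- \frac{51}{100} + \frac{1}{134 - 42}\right)^{2} = \left(- \frac{51}{100} + \frac{1}{92}\right)^{2} = \left(- \frac{287}{575}\right)^{2} = \frac{82369}{330625}$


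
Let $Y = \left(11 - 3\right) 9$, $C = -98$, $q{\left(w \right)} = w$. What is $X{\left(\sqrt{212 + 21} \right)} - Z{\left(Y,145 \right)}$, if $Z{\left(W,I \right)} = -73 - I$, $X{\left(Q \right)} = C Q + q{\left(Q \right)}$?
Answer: $218 - 97 \sqrt{233} \approx -1262.6$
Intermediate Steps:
$X{\left(Q \right)} = - 97 Q$ ($X{\left(Q \right)} = - 98 Q + Q = - 97 Q$)
$Y = 72$ ($Y = 8 \cdot 9 = 72$)
$X{\left(\sqrt{212 + 21} \right)} - Z{\left(Y,145 \right)} = - 97 \sqrt{212 + 21} - \left(-73 - 145\right) = - 97 \sqrt{233} - \left(-73 - 145\right) = - 97 \sqrt{233} - -218 = - 97 \sqrt{233} + 218 = 218 - 97 \sqrt{233}$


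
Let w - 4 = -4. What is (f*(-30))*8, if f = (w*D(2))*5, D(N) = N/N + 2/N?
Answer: 0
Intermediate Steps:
w = 0 (w = 4 - 4 = 0)
D(N) = 1 + 2/N
f = 0 (f = (0*((2 + 2)/2))*5 = (0*((½)*4))*5 = (0*2)*5 = 0*5 = 0)
(f*(-30))*8 = (0*(-30))*8 = 0*8 = 0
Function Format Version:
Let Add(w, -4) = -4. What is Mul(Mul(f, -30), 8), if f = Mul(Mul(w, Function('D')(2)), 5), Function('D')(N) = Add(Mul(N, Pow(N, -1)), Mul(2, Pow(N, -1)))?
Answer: 0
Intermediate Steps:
w = 0 (w = Add(4, -4) = 0)
Function('D')(N) = Add(1, Mul(2, Pow(N, -1)))
f = 0 (f = Mul(Mul(0, Mul(Pow(2, -1), Add(2, 2))), 5) = Mul(Mul(0, Mul(Rational(1, 2), 4)), 5) = Mul(Mul(0, 2), 5) = Mul(0, 5) = 0)
Mul(Mul(f, -30), 8) = Mul(Mul(0, -30), 8) = Mul(0, 8) = 0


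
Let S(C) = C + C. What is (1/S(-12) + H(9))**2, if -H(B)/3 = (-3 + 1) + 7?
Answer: 130321/576 ≈ 226.25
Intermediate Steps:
S(C) = 2*C
H(B) = -15 (H(B) = -3*((-3 + 1) + 7) = -3*(-2 + 7) = -3*5 = -15)
(1/S(-12) + H(9))**2 = (1/(2*(-12)) - 15)**2 = (1/(-24) - 15)**2 = (-1/24 - 15)**2 = (-361/24)**2 = 130321/576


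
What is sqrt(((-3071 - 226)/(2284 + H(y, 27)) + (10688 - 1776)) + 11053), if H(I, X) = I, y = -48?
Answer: 3*sqrt(2772543293)/1118 ≈ 141.29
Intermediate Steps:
sqrt(((-3071 - 226)/(2284 + H(y, 27)) + (10688 - 1776)) + 11053) = sqrt(((-3071 - 226)/(2284 - 48) + (10688 - 1776)) + 11053) = sqrt((-3297/2236 + 8912) + 11053) = sqrt(19923935/2236 + 11053) = sqrt(44638443/2236) = 3*sqrt(2772543293)/1118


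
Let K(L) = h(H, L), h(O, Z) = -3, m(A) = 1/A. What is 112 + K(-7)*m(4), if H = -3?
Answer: 445/4 ≈ 111.25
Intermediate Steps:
m(A) = 1/A
K(L) = -3
112 + K(-7)*m(4) = 112 - 3/4 = 112 - 3*¼ = 112 - ¾ = 445/4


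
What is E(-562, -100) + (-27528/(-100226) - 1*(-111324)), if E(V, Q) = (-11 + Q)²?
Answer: 6196235649/50113 ≈ 1.2365e+5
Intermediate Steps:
E(-562, -100) + (-27528/(-100226) - 1*(-111324)) = (-11 - 100)² + (-27528/(-100226) - 1*(-111324)) = (-111)² + (-27528*(-1/100226) + 111324) = 12321 + (13764/50113 + 111324) = 12321 + 5578793376/50113 = 6196235649/50113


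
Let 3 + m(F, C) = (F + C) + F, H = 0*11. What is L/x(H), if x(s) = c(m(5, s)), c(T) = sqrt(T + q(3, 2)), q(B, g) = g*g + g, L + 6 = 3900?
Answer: 3894*sqrt(13)/13 ≈ 1080.0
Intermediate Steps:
H = 0
m(F, C) = -3 + C + 2*F (m(F, C) = -3 + ((F + C) + F) = -3 + ((C + F) + F) = -3 + (C + 2*F) = -3 + C + 2*F)
L = 3894 (L = -6 + 3900 = 3894)
q(B, g) = g + g**2 (q(B, g) = g**2 + g = g + g**2)
c(T) = sqrt(6 + T) (c(T) = sqrt(T + 2*(1 + 2)) = sqrt(T + 2*3) = sqrt(T + 6) = sqrt(6 + T))
x(s) = sqrt(13 + s) (x(s) = sqrt(6 + (-3 + s + 2*5)) = sqrt(6 + (-3 + s + 10)) = sqrt(6 + (7 + s)) = sqrt(13 + s))
L/x(H) = 3894/(sqrt(13 + 0)) = 3894/(sqrt(13)) = 3894*(sqrt(13)/13) = 3894*sqrt(13)/13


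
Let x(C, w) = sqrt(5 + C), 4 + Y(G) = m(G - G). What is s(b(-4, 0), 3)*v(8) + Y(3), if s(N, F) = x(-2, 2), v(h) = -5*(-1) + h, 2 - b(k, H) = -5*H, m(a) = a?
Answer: -4 + 13*sqrt(3) ≈ 18.517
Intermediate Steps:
b(k, H) = 2 + 5*H (b(k, H) = 2 - (-5)*H = 2 + 5*H)
Y(G) = -4 (Y(G) = -4 + (G - G) = -4 + 0 = -4)
v(h) = 5 + h
s(N, F) = sqrt(3) (s(N, F) = sqrt(5 - 2) = sqrt(3))
s(b(-4, 0), 3)*v(8) + Y(3) = sqrt(3)*(5 + 8) - 4 = sqrt(3)*13 - 4 = 13*sqrt(3) - 4 = -4 + 13*sqrt(3)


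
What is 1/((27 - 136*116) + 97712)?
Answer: 1/81963 ≈ 1.2201e-5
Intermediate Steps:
1/((27 - 136*116) + 97712) = 1/((27 - 15776) + 97712) = 1/(-15749 + 97712) = 1/81963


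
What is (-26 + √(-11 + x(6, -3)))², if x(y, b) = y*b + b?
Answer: 644 - 208*I*√2 ≈ 644.0 - 294.16*I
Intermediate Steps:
x(y, b) = b + b*y (x(y, b) = b*y + b = b + b*y)
(-26 + √(-11 + x(6, -3)))² = (-26 + √(-11 - 3*(1 + 6)))² = (-26 + √(-11 - 3*7))² = (-26 + √(-11 - 21))² = (-26 + √(-32))² = (-26 + 4*I*√2)²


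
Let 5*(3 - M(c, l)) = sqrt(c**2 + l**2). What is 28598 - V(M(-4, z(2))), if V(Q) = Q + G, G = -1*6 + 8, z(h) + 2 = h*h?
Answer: 28593 + 2*sqrt(5)/5 ≈ 28594.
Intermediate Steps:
z(h) = -2 + h**2 (z(h) = -2 + h*h = -2 + h**2)
G = 2 (G = -6 + 8 = 2)
M(c, l) = 3 - sqrt(c**2 + l**2)/5
V(Q) = 2 + Q (V(Q) = Q + 2 = 2 + Q)
28598 - V(M(-4, z(2))) = 28598 - (2 + (3 - sqrt((-4)**2 + (-2 + 2**2)**2)/5)) = 28598 - (2 + (3 - sqrt(16 + (-2 + 4)**2)/5)) = 28598 - (2 + (3 - sqrt(16 + 2**2)/5)) = 28598 - (2 + (3 - sqrt(16 + 4)/5)) = 28598 - (2 + (3 - 2*sqrt(5)/5)) = 28598 - (5 - 2*sqrt(5)/5) = 28598 + (-5 + 2*sqrt(5)/5) = 28593 + 2*sqrt(5)/5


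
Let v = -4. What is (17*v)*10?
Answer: -680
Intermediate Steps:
(17*v)*10 = (17*(-4))*10 = -68*10 = -680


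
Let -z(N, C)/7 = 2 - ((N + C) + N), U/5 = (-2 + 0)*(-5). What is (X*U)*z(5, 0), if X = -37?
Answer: -103600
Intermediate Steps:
U = 50 (U = 5*((-2 + 0)*(-5)) = 5*(-2*(-5)) = 5*10 = 50)
z(N, C) = -14 + 7*C + 14*N (z(N, C) = -7*(2 - ((N + C) + N)) = -7*(2 - ((C + N) + N)) = -7*(2 - (C + 2*N)) = -7*(2 + (-C - 2*N)) = -7*(2 - C - 2*N) = -14 + 7*C + 14*N)
(X*U)*z(5, 0) = (-37*50)*(-14 + 7*0 + 14*5) = -1850*(-14 + 0 + 70) = -1850*56 = -103600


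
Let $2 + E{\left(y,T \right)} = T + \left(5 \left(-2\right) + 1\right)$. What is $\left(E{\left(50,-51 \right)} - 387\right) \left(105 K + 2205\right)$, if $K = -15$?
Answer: $-282870$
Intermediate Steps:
$E{\left(y,T \right)} = -11 + T$ ($E{\left(y,T \right)} = -2 + \left(T + \left(5 \left(-2\right) + 1\right)\right) = -2 + \left(T + \left(-10 + 1\right)\right) = -2 + \left(T - 9\right) = -2 + \left(-9 + T\right) = -11 + T$)
$\left(E{\left(50,-51 \right)} - 387\right) \left(105 K + 2205\right) = \left(\left(-11 - 51\right) - 387\right) \left(105 \left(-15\right) + 2205\right) = \left(-62 - 387\right) \left(-1575 + 2205\right) = \left(-449\right) 630 = -282870$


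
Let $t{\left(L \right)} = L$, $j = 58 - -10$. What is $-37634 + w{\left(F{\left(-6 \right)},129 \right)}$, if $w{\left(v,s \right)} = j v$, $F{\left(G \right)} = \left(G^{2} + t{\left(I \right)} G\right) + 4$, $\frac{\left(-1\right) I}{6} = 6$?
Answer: $-20226$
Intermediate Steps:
$I = -36$ ($I = \left(-6\right) 6 = -36$)
$j = 68$ ($j = 58 + 10 = 68$)
$F{\left(G \right)} = 4 + G^{2} - 36 G$ ($F{\left(G \right)} = \left(G^{2} - 36 G\right) + 4 = 4 + G^{2} - 36 G$)
$w{\left(v,s \right)} = 68 v$
$-37634 + w{\left(F{\left(-6 \right)},129 \right)} = -37634 + 68 \left(4 + \left(-6\right)^{2} - -216\right) = -37634 + 68 \left(4 + 36 + 216\right) = -37634 + 68 \cdot 256 = -37634 + 17408 = -20226$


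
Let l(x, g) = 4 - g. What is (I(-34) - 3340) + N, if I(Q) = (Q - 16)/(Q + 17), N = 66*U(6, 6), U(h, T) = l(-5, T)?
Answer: -58974/17 ≈ -3469.1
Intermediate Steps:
U(h, T) = 4 - T
N = -132 (N = 66*(4 - 1*6) = 66*(4 - 6) = 66*(-2) = -132)
I(Q) = (-16 + Q)/(17 + Q)
(I(-34) - 3340) + N = ((-16 - 34)/(17 - 34) - 3340) - 132 = (-50/(-17) - 3340) - 132 = (-1/17*(-50) - 3340) - 132 = (50/17 - 3340) - 132 = -56730/17 - 132 = -58974/17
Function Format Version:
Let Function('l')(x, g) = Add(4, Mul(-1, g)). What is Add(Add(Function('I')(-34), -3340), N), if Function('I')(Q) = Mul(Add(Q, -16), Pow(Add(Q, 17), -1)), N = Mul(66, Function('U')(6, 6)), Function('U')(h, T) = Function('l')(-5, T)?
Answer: Rational(-58974, 17) ≈ -3469.1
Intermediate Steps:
Function('U')(h, T) = Add(4, Mul(-1, T))
N = -132 (N = Mul(66, Add(4, Mul(-1, 6))) = Mul(66, Add(4, -6)) = Mul(66, -2) = -132)
Function('I')(Q) = Mul(Pow(Add(17, Q), -1), Add(-16, Q)) (Function('I')(Q) = Mul(Add(-16, Q), Pow(Add(17, Q), -1)) = Mul(Pow(Add(17, Q), -1), Add(-16, Q)))
Add(Add(Function('I')(-34), -3340), N) = Add(Add(Mul(Pow(Add(17, -34), -1), Add(-16, -34)), -3340), -132) = Add(Add(Mul(Pow(-17, -1), -50), -3340), -132) = Add(Add(Mul(Rational(-1, 17), -50), -3340), -132) = Add(Add(Rational(50, 17), -3340), -132) = Add(Rational(-56730, 17), -132) = Rational(-58974, 17)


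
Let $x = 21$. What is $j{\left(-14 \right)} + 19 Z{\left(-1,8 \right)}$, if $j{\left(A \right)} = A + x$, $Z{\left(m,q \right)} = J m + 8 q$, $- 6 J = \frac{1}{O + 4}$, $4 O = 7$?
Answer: $\frac{84425}{69} \approx 1223.6$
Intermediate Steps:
$O = \frac{7}{4}$ ($O = \frac{1}{4} \cdot 7 = \frac{7}{4} \approx 1.75$)
$J = - \frac{2}{69}$ ($J = - \frac{1}{6 \left(\frac{7}{4} + 4\right)} = - \frac{1}{6 \cdot \frac{23}{4}} = \left(- \frac{1}{6}\right) \frac{4}{23} = - \frac{2}{69} \approx -0.028986$)
$Z{\left(m,q \right)} = 8 q - \frac{2 m}{69}$ ($Z{\left(m,q \right)} = - \frac{2 m}{69} + 8 q = 8 q - \frac{2 m}{69}$)
$j{\left(A \right)} = 21 + A$ ($j{\left(A \right)} = A + 21 = 21 + A$)
$j{\left(-14 \right)} + 19 Z{\left(-1,8 \right)} = \left(21 - 14\right) + 19 \left(8 \cdot 8 - - \frac{2}{69}\right) = 7 + 19 \left(64 + \frac{2}{69}\right) = 7 + 19 \cdot \frac{4418}{69} = 7 + \frac{83942}{69} = \frac{84425}{69}$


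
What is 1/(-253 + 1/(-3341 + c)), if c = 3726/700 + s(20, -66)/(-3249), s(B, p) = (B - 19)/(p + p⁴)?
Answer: -3598702956044428/910472926731539809 ≈ -0.0039526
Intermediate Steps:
s(B, p) = (-19 + B)/(p + p⁴)
c = 5742576668597/1078852299525 (c = 3726/700 + ((-19 + 20)/(-66 + (-66)⁴))/(-3249) = 3726*(1/700) + (1/(-66 + 18974736))*(-1/3249) = 1863/350 + (1/18974670)*(-1/3249) = 1863/350 - 1/61648702830 = 5742576668597/1078852299525 ≈ 5.3229)
1/(-253 + 1/(-3341 + c)) = 1/(-253 + 1/(-3341 + 5742576668597/1078852299525)) = 1/(-253 + 1/(-3598702956044428/1078852299525)) = 1/(-253 - 1078852299525/3598702956044428) = 1/(-910472926731539809/3598702956044428) = -3598702956044428/910472926731539809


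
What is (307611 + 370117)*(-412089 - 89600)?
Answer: -340008682592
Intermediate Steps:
(307611 + 370117)*(-412089 - 89600) = 677728*(-501689) = -340008682592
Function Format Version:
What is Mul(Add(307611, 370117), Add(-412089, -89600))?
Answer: -340008682592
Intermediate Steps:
Mul(Add(307611, 370117), Add(-412089, -89600)) = Mul(677728, -501689) = -340008682592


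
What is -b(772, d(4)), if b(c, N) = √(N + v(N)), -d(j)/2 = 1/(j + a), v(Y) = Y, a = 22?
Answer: -I*√26/13 ≈ -0.39223*I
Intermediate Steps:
d(j) = -2/(22 + j) (d(j) = -2/(j + 22) = -2/(22 + j))
b(c, N) = √2*√N (b(c, N) = √(N + N) = √(2*N) = √2*√N)
-b(772, d(4)) = -√2*√(-2/(22 + 4)) = -√2*√(-2/26) = -√2*√(-2*1/26) = -√2*√(-1/13) = -√2*I*√13/13 = -I*√26/13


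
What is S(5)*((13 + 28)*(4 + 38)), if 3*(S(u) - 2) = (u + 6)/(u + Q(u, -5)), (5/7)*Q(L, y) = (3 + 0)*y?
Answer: 24395/8 ≈ 3049.4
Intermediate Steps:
Q(L, y) = 21*y/5 (Q(L, y) = 7*((3 + 0)*y)/5 = 7*(3*y)/5 = 21*y/5)
S(u) = 2 + (6 + u)/(3*(-21 + u)) (S(u) = 2 + ((u + 6)/(u + (21/5)*(-5)))/3 = 2 + ((6 + u)/(u - 21))/3 = 2 + ((6 + u)/(-21 + u))/3 = 2 + (6 + u)/(3*(-21 + u)))
S(5)*((13 + 28)*(4 + 38)) = ((-120 + 7*5)/(3*(-21 + 5)))*((13 + 28)*(4 + 38)) = ((⅓)*(-120 + 35)/(-16))*(41*42) = ((⅓)*(-1/16)*(-85))*1722 = (85/48)*1722 = 24395/8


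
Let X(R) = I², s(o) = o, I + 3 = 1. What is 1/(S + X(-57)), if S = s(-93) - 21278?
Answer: -1/21367 ≈ -4.6801e-5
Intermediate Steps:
I = -2 (I = -3 + 1 = -2)
X(R) = 4 (X(R) = (-2)² = 4)
S = -21371 (S = -93 - 21278 = -21371)
1/(S + X(-57)) = 1/(-21371 + 4) = 1/(-21367) = -1/21367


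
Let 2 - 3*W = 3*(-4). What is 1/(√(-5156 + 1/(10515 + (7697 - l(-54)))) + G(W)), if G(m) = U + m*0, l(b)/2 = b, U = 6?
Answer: 36640/31705813 - 4*I*√108154317255/95117439 ≈ 0.0011556 - 0.01383*I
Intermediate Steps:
l(b) = 2*b
W = 14/3 (W = ⅔ - (-4) = ⅔ - ⅓*(-12) = ⅔ + 4 = 14/3 ≈ 4.6667)
G(m) = 6 (G(m) = 6 + m*0 = 6 + 0 = 6)
1/(√(-5156 + 1/(10515 + (7697 - l(-54)))) + G(W)) = 1/(√(-5156 + 1/(10515 + (7697 - 2*(-54)))) + 6) = 1/(√(-5156 + 1/(10515 + (7697 - 1*(-108)))) + 6) = 1/(√(-5156 + 1/(10515 + (7697 + 108))) + 6) = 1/(√(-5156 + 1/(10515 + 7805)) + 6) = 1/(√(-5156 + 1/18320) + 6) = 1/(√(-94457919/18320) + 6) = 1/(I*√108154317255/4580 + 6) = 1/(6 + I*√108154317255/4580)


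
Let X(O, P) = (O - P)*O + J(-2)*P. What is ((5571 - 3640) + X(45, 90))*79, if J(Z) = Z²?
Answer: 21014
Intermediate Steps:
X(O, P) = 4*P + O*(O - P) (X(O, P) = (O - P)*O + (-2)²*P = O*(O - P) + 4*P = 4*P + O*(O - P))
((5571 - 3640) + X(45, 90))*79 = ((5571 - 3640) + (45² + 4*90 - 1*45*90))*79 = (1931 + (2025 + 360 - 4050))*79 = (1931 - 1665)*79 = 266*79 = 21014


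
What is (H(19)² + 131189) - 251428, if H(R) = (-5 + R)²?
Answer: -81823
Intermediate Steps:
(H(19)² + 131189) - 251428 = (((-5 + 19)²)² + 131189) - 251428 = ((14²)² + 131189) - 251428 = (196² + 131189) - 251428 = (38416 + 131189) - 251428 = 169605 - 251428 = -81823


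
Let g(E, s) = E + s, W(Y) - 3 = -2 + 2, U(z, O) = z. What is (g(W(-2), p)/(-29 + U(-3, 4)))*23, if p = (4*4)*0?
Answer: -69/32 ≈ -2.1563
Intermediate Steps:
W(Y) = 3 (W(Y) = 3 + (-2 + 2) = 3 + 0 = 3)
p = 0 (p = 16*0 = 0)
(g(W(-2), p)/(-29 + U(-3, 4)))*23 = ((3 + 0)/(-29 - 3))*23 = (3/(-32))*23 = -1/32*3*23 = -3/32*23 = -69/32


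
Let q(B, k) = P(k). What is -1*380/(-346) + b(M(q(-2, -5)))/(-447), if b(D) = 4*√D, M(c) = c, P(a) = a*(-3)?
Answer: 190/173 - 4*√15/447 ≈ 1.0636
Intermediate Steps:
P(a) = -3*a
q(B, k) = -3*k
-1*380/(-346) + b(M(q(-2, -5)))/(-447) = -1*380/(-346) + (4*√(-3*(-5)))/(-447) = -380*(-1/346) + (4*√15)*(-1/447) = 190/173 - 4*√15/447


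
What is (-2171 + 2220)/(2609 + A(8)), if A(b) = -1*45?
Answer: 49/2564 ≈ 0.019111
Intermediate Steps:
A(b) = -45
(-2171 + 2220)/(2609 + A(8)) = (-2171 + 2220)/(2609 - 45) = 49/2564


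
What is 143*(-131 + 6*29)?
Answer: 6149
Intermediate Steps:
143*(-131 + 6*29) = 143*(-131 + 174) = 143*43 = 6149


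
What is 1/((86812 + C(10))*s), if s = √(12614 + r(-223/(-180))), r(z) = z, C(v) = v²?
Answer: 3*√11353715/98677407808 ≈ 1.0244e-7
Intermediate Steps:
s = √11353715/30 (s = √(12614 - 223/(-180)) = √(12614 - 223*(-1/180)) = √(12614 + 223/180) = √(2270743/180) = √11353715/30 ≈ 112.32)
1/((86812 + C(10))*s) = 1/((86812 + 10²)*((√11353715/30))) = (6*√11353715/2270743)/(86812 + 100) = (6*√11353715/2270743)/86912 = 3*√11353715/98677407808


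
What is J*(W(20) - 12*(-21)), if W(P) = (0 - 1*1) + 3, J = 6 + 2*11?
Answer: 7112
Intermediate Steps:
J = 28 (J = 6 + 22 = 28)
W(P) = 2 (W(P) = (0 - 1) + 3 = -1 + 3 = 2)
J*(W(20) - 12*(-21)) = 28*(2 - 12*(-21)) = 28*(2 + 252) = 28*254 = 7112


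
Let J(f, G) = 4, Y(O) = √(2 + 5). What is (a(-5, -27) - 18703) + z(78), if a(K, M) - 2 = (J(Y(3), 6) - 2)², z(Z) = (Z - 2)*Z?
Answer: -12769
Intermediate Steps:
Y(O) = √7
z(Z) = Z*(-2 + Z) (z(Z) = (-2 + Z)*Z = Z*(-2 + Z))
a(K, M) = 6 (a(K, M) = 2 + (4 - 2)² = 2 + 2² = 2 + 4 = 6)
(a(-5, -27) - 18703) + z(78) = (6 - 18703) + 78*(-2 + 78) = -18697 + 78*76 = -18697 + 5928 = -12769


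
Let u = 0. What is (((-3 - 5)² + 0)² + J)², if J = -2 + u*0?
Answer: 16760836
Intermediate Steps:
J = -2 (J = -2 + 0*0 = -2 + 0 = -2)
(((-3 - 5)² + 0)² + J)² = (((-3 - 5)² + 0)² - 2)² = (((-8)² + 0)² - 2)² = ((64 + 0)² - 2)² = (64² - 2)² = (4096 - 2)² = 4094² = 16760836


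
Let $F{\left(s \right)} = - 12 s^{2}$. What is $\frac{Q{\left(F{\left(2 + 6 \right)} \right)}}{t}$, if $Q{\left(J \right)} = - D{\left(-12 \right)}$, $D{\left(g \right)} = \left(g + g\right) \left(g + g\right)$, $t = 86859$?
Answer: $- \frac{64}{9651} \approx -0.0066314$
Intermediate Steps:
$D{\left(g \right)} = 4 g^{2}$ ($D{\left(g \right)} = 2 g 2 g = 4 g^{2}$)
$Q{\left(J \right)} = -576$ ($Q{\left(J \right)} = - 4 \left(-12\right)^{2} = - 4 \cdot 144 = \left(-1\right) 576 = -576$)
$\frac{Q{\left(F{\left(2 + 6 \right)} \right)}}{t} = - \frac{576}{86859} = \left(-576\right) \frac{1}{86859} = - \frac{64}{9651}$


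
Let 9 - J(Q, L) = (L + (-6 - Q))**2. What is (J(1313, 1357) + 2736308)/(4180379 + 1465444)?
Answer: 2734873/5645823 ≈ 0.48441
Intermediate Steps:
J(Q, L) = 9 - (-6 + L - Q)**2 (J(Q, L) = 9 - (L + (-6 - Q))**2 = 9 - (-6 + L - Q)**2)
(J(1313, 1357) + 2736308)/(4180379 + 1465444) = ((9 - (6 + 1313 - 1*1357)**2) + 2736308)/(4180379 + 1465444) = ((9 - (6 + 1313 - 1357)**2) + 2736308)/5645823 = ((9 - 1*(-38)**2) + 2736308)*(1/5645823) = ((9 - 1*1444) + 2736308)*(1/5645823) = ((9 - 1444) + 2736308)*(1/5645823) = (-1435 + 2736308)*(1/5645823) = 2734873*(1/5645823) = 2734873/5645823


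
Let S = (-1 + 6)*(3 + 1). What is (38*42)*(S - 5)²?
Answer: 359100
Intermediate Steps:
S = 20 (S = 5*4 = 20)
(38*42)*(S - 5)² = (38*42)*(20 - 5)² = 1596*15² = 1596*225 = 359100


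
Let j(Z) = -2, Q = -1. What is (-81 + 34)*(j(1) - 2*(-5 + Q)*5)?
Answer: -2726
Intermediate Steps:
(-81 + 34)*(j(1) - 2*(-5 + Q)*5) = (-81 + 34)*(-2 - 2*(-5 - 1)*5) = -47*(-2 - 2*(-6)*5) = -47*(-2 + 12*5) = -47*(-2 + 60) = -47*58 = -2726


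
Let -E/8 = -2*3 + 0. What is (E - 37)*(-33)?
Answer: -363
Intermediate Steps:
E = 48 (E = -8*(-2*3 + 0) = -8*(-6 + 0) = -8*(-6) = 48)
(E - 37)*(-33) = (48 - 37)*(-33) = 11*(-33) = -363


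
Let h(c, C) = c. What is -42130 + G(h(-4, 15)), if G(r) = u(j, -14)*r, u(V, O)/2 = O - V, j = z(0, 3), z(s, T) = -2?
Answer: -42034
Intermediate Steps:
j = -2
u(V, O) = -2*V + 2*O (u(V, O) = 2*(O - V) = -2*V + 2*O)
G(r) = -24*r (G(r) = (-2*(-2) + 2*(-14))*r = (4 - 28)*r = -24*r)
-42130 + G(h(-4, 15)) = -42130 - 24*(-4) = -42130 + 96 = -42034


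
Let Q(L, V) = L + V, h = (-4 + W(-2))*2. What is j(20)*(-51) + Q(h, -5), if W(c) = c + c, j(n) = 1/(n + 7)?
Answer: -206/9 ≈ -22.889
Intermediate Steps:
j(n) = 1/(7 + n)
W(c) = 2*c
h = -16 (h = (-4 + 2*(-2))*2 = (-4 - 4)*2 = -8*2 = -16)
j(20)*(-51) + Q(h, -5) = -51/(7 + 20) + (-16 - 5) = -51/27 - 21 = (1/27)*(-51) - 21 = -17/9 - 21 = -206/9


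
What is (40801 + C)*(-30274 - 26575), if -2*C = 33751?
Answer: -2720281499/2 ≈ -1.3601e+9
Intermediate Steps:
C = -33751/2 (C = -½*33751 = -33751/2 ≈ -16876.)
(40801 + C)*(-30274 - 26575) = (40801 - 33751/2)*(-30274 - 26575) = (47851/2)*(-56849) = -2720281499/2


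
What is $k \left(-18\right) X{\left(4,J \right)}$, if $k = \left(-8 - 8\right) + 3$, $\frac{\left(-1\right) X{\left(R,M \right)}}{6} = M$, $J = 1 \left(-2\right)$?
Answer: $2808$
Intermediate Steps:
$J = -2$
$X{\left(R,M \right)} = - 6 M$
$k = -13$ ($k = -16 + 3 = -13$)
$k \left(-18\right) X{\left(4,J \right)} = \left(-13\right) \left(-18\right) \left(\left(-6\right) \left(-2\right)\right) = 234 \cdot 12 = 2808$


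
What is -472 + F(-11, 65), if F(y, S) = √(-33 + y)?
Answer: -472 + 2*I*√11 ≈ -472.0 + 6.6332*I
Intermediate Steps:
-472 + F(-11, 65) = -472 + √(-33 - 11) = -472 + √(-44) = -472 + 2*I*√11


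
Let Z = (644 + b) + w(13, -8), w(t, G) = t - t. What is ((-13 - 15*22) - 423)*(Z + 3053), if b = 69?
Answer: -2884756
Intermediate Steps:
w(t, G) = 0
Z = 713 (Z = (644 + 69) + 0 = 713 + 0 = 713)
((-13 - 15*22) - 423)*(Z + 3053) = ((-13 - 15*22) - 423)*(713 + 3053) = ((-13 - 330) - 423)*3766 = (-343 - 423)*3766 = -766*3766 = -2884756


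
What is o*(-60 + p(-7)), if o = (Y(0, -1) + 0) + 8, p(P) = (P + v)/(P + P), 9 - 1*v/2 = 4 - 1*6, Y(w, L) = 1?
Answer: -7695/14 ≈ -549.64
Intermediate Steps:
v = 22 (v = 18 - 2*(4 - 1*6) = 18 - 2*(4 - 6) = 18 - 2*(-2) = 18 + 4 = 22)
p(P) = (22 + P)/(2*P) (p(P) = (P + 22)/(P + P) = (22 + P)/((2*P)) = (22 + P)*(1/(2*P)) = (22 + P)/(2*P))
o = 9 (o = (1 + 0) + 8 = 1 + 8 = 9)
o*(-60 + p(-7)) = 9*(-60 + (1/2)*(22 - 7)/(-7)) = 9*(-60 + (1/2)*(-1/7)*15) = 9*(-60 - 15/14) = 9*(-855/14) = -7695/14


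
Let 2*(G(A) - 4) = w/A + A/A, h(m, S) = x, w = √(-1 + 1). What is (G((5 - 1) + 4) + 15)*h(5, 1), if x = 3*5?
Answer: 585/2 ≈ 292.50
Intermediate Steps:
w = 0 (w = √0 = 0)
x = 15
h(m, S) = 15
G(A) = 9/2 (G(A) = 4 + (0/A + A/A)/2 = 4 + (0 + 1)/2 = 4 + (½)*1 = 4 + ½ = 9/2)
(G((5 - 1) + 4) + 15)*h(5, 1) = (9/2 + 15)*15 = (39/2)*15 = 585/2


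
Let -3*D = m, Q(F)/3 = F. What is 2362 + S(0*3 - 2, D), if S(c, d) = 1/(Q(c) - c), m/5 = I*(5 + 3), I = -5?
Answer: 9447/4 ≈ 2361.8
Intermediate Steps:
Q(F) = 3*F
m = -200 (m = 5*(-5*(5 + 3)) = 5*(-5*8) = 5*(-40) = -200)
D = 200/3 (D = -1/3*(-200) = 200/3 ≈ 66.667)
S(c, d) = 1/(2*c) (S(c, d) = 1/(3*c - c) = 1/(2*c))
2362 + S(0*3 - 2, D) = 2362 + 1/(2*(0*3 - 2)) = 2362 + 1/(2*(0 - 2)) = 2362 + (1/2)/(-2) = 2362 + (1/2)*(-1/2) = 2362 - 1/4 = 9447/4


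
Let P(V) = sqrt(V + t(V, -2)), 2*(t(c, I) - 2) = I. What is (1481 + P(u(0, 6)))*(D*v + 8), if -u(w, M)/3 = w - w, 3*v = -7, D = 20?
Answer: -57304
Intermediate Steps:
t(c, I) = 2 + I/2
v = -7/3 (v = (1/3)*(-7) = -7/3 ≈ -2.3333)
u(w, M) = 0 (u(w, M) = -3*(w - w) = -3*0 = 0)
P(V) = sqrt(1 + V) (P(V) = sqrt(V + (2 + (1/2)*(-2))) = sqrt(V + (2 - 1)) = sqrt(V + 1) = sqrt(1 + V))
(1481 + P(u(0, 6)))*(D*v + 8) = (1481 + sqrt(1 + 0))*(20*(-7/3) + 8) = (1481 + sqrt(1))*(-140/3 + 8) = (1481 + 1)*(-116/3) = 1482*(-116/3) = -57304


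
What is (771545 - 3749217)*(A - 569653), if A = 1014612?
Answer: -1324941955448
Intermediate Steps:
(771545 - 3749217)*(A - 569653) = (771545 - 3749217)*(1014612 - 569653) = -2977672*444959 = -1324941955448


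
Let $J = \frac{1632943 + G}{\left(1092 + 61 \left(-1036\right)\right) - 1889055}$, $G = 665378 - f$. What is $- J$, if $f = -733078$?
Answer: $\frac{433057}{278737} \approx 1.5536$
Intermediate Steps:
$G = 1398456$ ($G = 665378 - -733078 = 665378 + 733078 = 1398456$)
$J = - \frac{433057}{278737}$ ($J = \frac{1632943 + 1398456}{\left(1092 + 61 \left(-1036\right)\right) - 1889055} = \frac{3031399}{\left(1092 - 63196\right) - 1889055} = \frac{3031399}{-62104 - 1889055} = \frac{3031399}{-1951159} = 3031399 \left(- \frac{1}{1951159}\right) = - \frac{433057}{278737} \approx -1.5536$)
$- J = \left(-1\right) \left(- \frac{433057}{278737}\right) = \frac{433057}{278737}$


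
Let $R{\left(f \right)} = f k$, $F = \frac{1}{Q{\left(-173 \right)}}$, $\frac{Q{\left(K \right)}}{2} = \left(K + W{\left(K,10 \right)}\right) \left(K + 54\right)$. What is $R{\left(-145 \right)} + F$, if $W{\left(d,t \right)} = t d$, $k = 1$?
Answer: $- \frac{65672529}{452914} \approx -145.0$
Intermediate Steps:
$W{\left(d,t \right)} = d t$
$Q{\left(K \right)} = 22 K \left(54 + K\right)$ ($Q{\left(K \right)} = 2 \left(K + K 10\right) \left(K + 54\right) = 2 \left(K + 10 K\right) \left(54 + K\right) = 2 \cdot 11 K \left(54 + K\right) = 22 K \left(54 + K\right)$)
$F = \frac{1}{452914}$ ($F = \frac{1}{22 \left(-173\right) \left(54 - 173\right)} = \frac{1}{22 \left(-173\right) \left(-119\right)} = \frac{1}{452914} \approx 2.2079 \cdot 10^{-6}$)
$R{\left(f \right)} = f$ ($R{\left(f \right)} = f 1 = f$)
$R{\left(-145 \right)} + F = -145 + \frac{1}{452914} = - \frac{65672529}{452914}$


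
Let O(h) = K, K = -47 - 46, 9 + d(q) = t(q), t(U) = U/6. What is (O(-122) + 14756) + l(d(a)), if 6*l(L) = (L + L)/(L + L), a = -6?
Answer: 87979/6 ≈ 14663.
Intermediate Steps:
t(U) = U/6 (t(U) = U*(⅙) = U/6)
d(q) = -9 + q/6
K = -93
l(L) = ⅙ (l(L) = ((L + L)/(L + L))/6 = ((2*L)/((2*L)))/6 = ((2*L)*(1/(2*L)))/6 = (⅙)*1 = ⅙)
O(h) = -93
(O(-122) + 14756) + l(d(a)) = (-93 + 14756) + ⅙ = 14663 + ⅙ = 87979/6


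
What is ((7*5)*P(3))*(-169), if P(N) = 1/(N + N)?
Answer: -5915/6 ≈ -985.83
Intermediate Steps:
P(N) = 1/(2*N)
((7*5)*P(3))*(-169) = ((7*5)*((½)/3))*(-169) = (35*((½)*(⅓)))*(-169) = (35*(⅙))*(-169) = (35/6)*(-169) = -5915/6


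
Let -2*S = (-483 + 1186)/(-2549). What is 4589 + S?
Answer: 23395425/5098 ≈ 4589.1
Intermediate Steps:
S = 703/5098 (S = -(-483 + 1186)/(2*(-2549)) = -703*(-1)/(2*2549) = -½*(-703/2549) = 703/5098 ≈ 0.13790)
4589 + S = 4589 + 703/5098 = 23395425/5098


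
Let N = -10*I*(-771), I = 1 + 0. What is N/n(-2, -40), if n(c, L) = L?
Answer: -771/4 ≈ -192.75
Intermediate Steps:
I = 1
N = 7710 (N = -10*1*(-771) = -10*(-771) = 7710)
N/n(-2, -40) = 7710/(-40) = 7710*(-1/40) = -771/4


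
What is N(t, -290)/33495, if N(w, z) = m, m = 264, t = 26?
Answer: 8/1015 ≈ 0.0078818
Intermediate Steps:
N(w, z) = 264
N(t, -290)/33495 = 264/33495 = 264*(1/33495) = 8/1015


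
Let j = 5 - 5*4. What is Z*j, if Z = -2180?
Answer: 32700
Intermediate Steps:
j = -15 (j = 5 - 20 = -15)
Z*j = -2180*(-15) = 32700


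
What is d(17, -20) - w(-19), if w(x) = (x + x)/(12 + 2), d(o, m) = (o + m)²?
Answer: 82/7 ≈ 11.714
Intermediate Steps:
d(o, m) = (m + o)²
w(x) = x/7 (w(x) = (2*x)/14 = (2*x)*(1/14) = x/7)
d(17, -20) - w(-19) = (-20 + 17)² - (-19)/7 = (-3)² - 1*(-19/7) = 9 + 19/7 = 82/7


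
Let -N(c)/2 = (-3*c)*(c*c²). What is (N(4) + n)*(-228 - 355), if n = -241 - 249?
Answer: -609818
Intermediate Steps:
N(c) = 6*c⁴ (N(c) = -2*(-3*c)*c*c² = -2*(-3*c)*c³ = -(-6)*c⁴ = 6*c⁴)
n = -490
(N(4) + n)*(-228 - 355) = (6*4⁴ - 490)*(-228 - 355) = (6*256 - 490)*(-583) = (1536 - 490)*(-583) = 1046*(-583) = -609818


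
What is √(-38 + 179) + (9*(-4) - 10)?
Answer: -46 + √141 ≈ -34.126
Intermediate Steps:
√(-38 + 179) + (9*(-4) - 10) = √141 + (-36 - 10) = √141 - 46 = -46 + √141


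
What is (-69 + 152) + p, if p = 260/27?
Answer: 2501/27 ≈ 92.630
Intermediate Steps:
p = 260/27 (p = 260*(1/27) = 260/27 ≈ 9.6296)
(-69 + 152) + p = (-69 + 152) + 260/27 = 83 + 260/27 = 2501/27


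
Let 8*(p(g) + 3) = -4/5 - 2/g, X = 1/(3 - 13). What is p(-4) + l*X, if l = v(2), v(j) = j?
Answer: -259/80 ≈ -3.2375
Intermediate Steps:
l = 2
X = -⅒ (X = 1/(-10) = -⅒ ≈ -0.10000)
p(g) = -31/10 - 1/(4*g) (p(g) = -3 + (-4/5 - 2/g)/8 = -3 + (-4*⅕ - 2/g)/8 = -3 + (-⅘ - 2/g)/8 = -3 + (-⅒ - 1/(4*g)) = -31/10 - 1/(4*g))
p(-4) + l*X = (1/20)*(-5 - 62*(-4))/(-4) + 2*(-⅒) = (1/20)*(-¼)*(-5 + 248) - ⅕ = (1/20)*(-¼)*243 - ⅕ = -243/80 - ⅕ = -259/80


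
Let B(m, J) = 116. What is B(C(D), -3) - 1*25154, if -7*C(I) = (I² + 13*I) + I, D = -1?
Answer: -25038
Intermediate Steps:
C(I) = -2*I - I²/7 (C(I) = -((I² + 13*I) + I)/7 = -(I² + 14*I)/7 = -2*I - I²/7)
B(C(D), -3) - 1*25154 = 116 - 1*25154 = 116 - 25154 = -25038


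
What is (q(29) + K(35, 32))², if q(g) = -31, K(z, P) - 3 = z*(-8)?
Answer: 94864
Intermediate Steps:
K(z, P) = 3 - 8*z (K(z, P) = 3 + z*(-8) = 3 - 8*z)
(q(29) + K(35, 32))² = (-31 + (3 - 8*35))² = (-31 + (3 - 280))² = (-31 - 277)² = (-308)² = 94864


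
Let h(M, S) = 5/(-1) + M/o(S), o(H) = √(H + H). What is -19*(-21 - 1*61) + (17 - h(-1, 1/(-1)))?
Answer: 1580 - I*√2/2 ≈ 1580.0 - 0.70711*I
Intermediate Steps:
o(H) = √2*√H (o(H) = √(2*H) = √2*√H)
h(M, S) = -5 + M*√2/(2*√S) (h(M, S) = 5/(-1) + M/((√2*√S)) = 5*(-1) + M*(√2/(2*√S)) = -5 + M*√2/(2*√S))
-19*(-21 - 1*61) + (17 - h(-1, 1/(-1))) = -19*(-21 - 1*61) + (17 - (-5 + (½)*(-1)*√2/√(1/(-1)))) = -19*(-21 - 61) + (17 - (-5 + (½)*(-1)*√2/√(-1))) = -19*(-82) + (17 - (-5 + (½)*(-1)*√2*(-I))) = 1558 + (17 - (-5 + I*√2/2)) = 1558 + (17 + (5 - I*√2/2)) = 1558 + (22 - I*√2/2) = 1580 - I*√2/2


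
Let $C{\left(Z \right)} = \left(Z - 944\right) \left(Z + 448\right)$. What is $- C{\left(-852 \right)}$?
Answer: $-725584$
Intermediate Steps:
$C{\left(Z \right)} = \left(-944 + Z\right) \left(448 + Z\right)$
$- C{\left(-852 \right)} = - (-422912 + \left(-852\right)^{2} - -422592) = - (-422912 + 725904 + 422592) = \left(-1\right) 725584 = -725584$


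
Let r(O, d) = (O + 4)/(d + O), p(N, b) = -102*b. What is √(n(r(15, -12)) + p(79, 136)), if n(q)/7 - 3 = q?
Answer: 2*I*√31065/3 ≈ 117.5*I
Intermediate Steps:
r(O, d) = (4 + O)/(O + d)
n(q) = 21 + 7*q
√(n(r(15, -12)) + p(79, 136)) = √((21 + 7*((4 + 15)/(15 - 12))) - 102*136) = √((21 + 7*(19/3)) - 13872) = √((21 + 133/3) - 13872) = √(196/3 - 13872) = √(-41420/3) = 2*I*√31065/3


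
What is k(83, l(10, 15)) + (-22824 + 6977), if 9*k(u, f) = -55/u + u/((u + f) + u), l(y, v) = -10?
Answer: -1846684295/116532 ≈ -15847.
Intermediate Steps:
k(u, f) = -55/(9*u) + u/(9*(f + 2*u)) (k(u, f) = (-55/u + u/((u + f) + u))/9 = (-55/u + u/((f + u) + u))/9 = (-55/u + u/(f + 2*u))/9 = -55/(9*u) + u/(9*(f + 2*u)))
k(83, l(10, 15)) + (-22824 + 6977) = (⅑)*(83² - 110*83 - 55*(-10))/(83*(-10 + 2*83)) + (-22824 + 6977) = (⅑)*(1/83)*(6889 - 9130 + 550)/(-10 + 166) - 15847 = (⅑)*(1/83)*(-1691)/156 - 15847 = (⅑)*(1/83)*(1/156)*(-1691) - 15847 = -1691/116532 - 15847 = -1846684295/116532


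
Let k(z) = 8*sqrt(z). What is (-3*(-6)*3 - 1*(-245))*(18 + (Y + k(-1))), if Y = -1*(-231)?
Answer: 74451 + 2392*I ≈ 74451.0 + 2392.0*I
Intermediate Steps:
Y = 231
(-3*(-6)*3 - 1*(-245))*(18 + (Y + k(-1))) = (-3*(-6)*3 - 1*(-245))*(18 + (231 + 8*sqrt(-1))) = (18*3 + 245)*(18 + (231 + 8*I)) = (54 + 245)*(249 + 8*I) = 299*(249 + 8*I) = 74451 + 2392*I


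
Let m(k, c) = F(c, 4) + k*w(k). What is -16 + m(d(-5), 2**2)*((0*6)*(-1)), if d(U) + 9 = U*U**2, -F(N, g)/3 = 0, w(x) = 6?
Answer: -16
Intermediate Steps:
F(N, g) = 0 (F(N, g) = -3*0 = 0)
d(U) = -9 + U**3 (d(U) = -9 + U*U**2 = -9 + U**3)
m(k, c) = 6*k (m(k, c) = 0 + k*6 = 0 + 6*k = 6*k)
-16 + m(d(-5), 2**2)*((0*6)*(-1)) = -16 + (6*(-9 + (-5)**3))*((0*6)*(-1)) = -16 + (6*(-9 - 125))*(0*(-1)) = -16 + (6*(-134))*0 = -16 - 804*0 = -16 + 0 = -16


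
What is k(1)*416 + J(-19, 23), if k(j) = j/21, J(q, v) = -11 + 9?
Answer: 374/21 ≈ 17.810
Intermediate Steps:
J(q, v) = -2
k(j) = j/21 (k(j) = j*(1/21) = j/21)
k(1)*416 + J(-19, 23) = ((1/21)*1)*416 - 2 = (1/21)*416 - 2 = 416/21 - 2 = 374/21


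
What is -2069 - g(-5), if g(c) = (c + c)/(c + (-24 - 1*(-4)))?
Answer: -10347/5 ≈ -2069.4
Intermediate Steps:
g(c) = 2*c/(-20 + c) (g(c) = (2*c)/(c + (-24 + 4)) = (2*c)/(c - 20) = (2*c)/(-20 + c) = 2*c/(-20 + c))
-2069 - g(-5) = -2069 - 2*(-5)/(-20 - 5) = -2069 - 2*(-5)/(-25) = -2069 - 2*(-5)*(-1)/25 = -2069 - 1*⅖ = -2069 - ⅖ = -10347/5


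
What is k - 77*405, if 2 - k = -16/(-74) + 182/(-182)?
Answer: -1153742/37 ≈ -31182.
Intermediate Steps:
k = 103/37 (k = 2 - (-16/(-74) + 182/(-182)) = 2 - (-16*(-1/74) + 182*(-1/182)) = 2 - (8/37 - 1) = 2 - 1*(-29/37) = 2 + 29/37 = 103/37 ≈ 2.7838)
k - 77*405 = 103/37 - 77*405 = 103/37 - 31185 = -1153742/37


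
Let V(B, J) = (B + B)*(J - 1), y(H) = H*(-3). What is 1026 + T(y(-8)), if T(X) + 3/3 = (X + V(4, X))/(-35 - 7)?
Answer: 21421/21 ≈ 1020.0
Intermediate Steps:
y(H) = -3*H
V(B, J) = 2*B*(-1 + J) (V(B, J) = (2*B)*(-1 + J) = 2*B*(-1 + J))
T(X) = -17/21 - 3*X/14 (T(X) = -1 + (X + 2*4*(-1 + X))/(-35 - 7) = -1 + (X + (-8 + 8*X))/(-42) = -1 + (-8 + 9*X)*(-1/42) = -1 + (4/21 - 3*X/14) = -17/21 - 3*X/14)
1026 + T(y(-8)) = 1026 + (-17/21 - (-9)*(-8)/14) = 1026 + (-17/21 - 3/14*24) = 1026 + (-17/21 - 36/7) = 1026 - 125/21 = 21421/21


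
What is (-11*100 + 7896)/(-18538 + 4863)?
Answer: -6796/13675 ≈ -0.49697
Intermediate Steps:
(-11*100 + 7896)/(-18538 + 4863) = (-1100 + 7896)/(-13675) = 6796*(-1/13675) = -6796/13675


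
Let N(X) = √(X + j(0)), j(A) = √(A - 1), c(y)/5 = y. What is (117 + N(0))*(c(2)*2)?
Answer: 2340 + 20*√I ≈ 2354.1 + 14.142*I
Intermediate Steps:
c(y) = 5*y
j(A) = √(-1 + A)
N(X) = √(I + X) (N(X) = √(X + √(-1 + 0)) = √(X + √(-1)) = √(X + I) = √(I + X))
(117 + N(0))*(c(2)*2) = (117 + √(I + 0))*((5*2)*2) = (117 + √I)*(10*2) = (117 + √I)*20 = 2340 + 20*√I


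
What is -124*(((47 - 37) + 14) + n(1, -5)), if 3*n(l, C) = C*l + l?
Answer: -8432/3 ≈ -2810.7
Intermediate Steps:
n(l, C) = l/3 + C*l/3 (n(l, C) = (C*l + l)/3 = (l + C*l)/3 = l/3 + C*l/3)
-124*(((47 - 37) + 14) + n(1, -5)) = -124*(((47 - 37) + 14) + (⅓)*1*(1 - 5)) = -124*((10 + 14) + (⅓)*1*(-4)) = -124*(24 - 4/3) = -124*68/3 = -8432/3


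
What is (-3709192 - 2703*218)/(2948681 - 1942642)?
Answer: -4298446/1006039 ≈ -4.2726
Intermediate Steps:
(-3709192 - 2703*218)/(2948681 - 1942642) = (-3709192 - 589254)/1006039 = -4298446*1/1006039 = -4298446/1006039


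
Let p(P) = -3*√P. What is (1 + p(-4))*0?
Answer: 0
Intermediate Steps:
(1 + p(-4))*0 = (1 - 6*I)*0 = 0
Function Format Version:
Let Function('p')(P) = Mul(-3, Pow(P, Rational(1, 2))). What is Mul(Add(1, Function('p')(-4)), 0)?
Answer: 0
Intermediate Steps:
Mul(Add(1, Function('p')(-4)), 0) = Mul(Add(1, Mul(-3, Pow(-4, Rational(1, 2)))), 0) = Mul(Add(1, Mul(-3, Mul(2, I))), 0) = Mul(Add(1, Mul(-6, I)), 0) = 0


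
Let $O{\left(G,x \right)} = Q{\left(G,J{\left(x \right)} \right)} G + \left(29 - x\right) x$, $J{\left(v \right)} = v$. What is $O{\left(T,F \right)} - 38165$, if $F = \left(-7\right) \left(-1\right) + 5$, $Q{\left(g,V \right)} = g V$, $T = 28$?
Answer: $-28553$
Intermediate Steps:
$Q{\left(g,V \right)} = V g$
$F = 12$ ($F = 7 + 5 = 12$)
$O{\left(G,x \right)} = x G^{2} + x \left(29 - x\right)$ ($O{\left(G,x \right)} = x G G + \left(29 - x\right) x = G x G + x \left(29 - x\right) = x G^{2} + x \left(29 - x\right)$)
$O{\left(T,F \right)} - 38165 = 12 \left(29 + 28^{2} - 12\right) - 38165 = 12 \left(29 + 784 - 12\right) - 38165 = 12 \cdot 801 - 38165 = 9612 - 38165 = -28553$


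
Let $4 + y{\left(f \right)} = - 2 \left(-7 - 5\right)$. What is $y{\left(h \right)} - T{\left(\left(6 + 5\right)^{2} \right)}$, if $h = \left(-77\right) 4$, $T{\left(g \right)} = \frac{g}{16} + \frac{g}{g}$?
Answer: $\frac{183}{16} \approx 11.438$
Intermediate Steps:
$T{\left(g \right)} = 1 + \frac{g}{16}$ ($T{\left(g \right)} = g \frac{1}{16} + 1 = \frac{g}{16} + 1 = 1 + \frac{g}{16}$)
$h = -308$
$y{\left(f \right)} = 20$ ($y{\left(f \right)} = -4 - 2 \left(-7 - 5\right) = -4 - -24 = -4 + 24 = 20$)
$y{\left(h \right)} - T{\left(\left(6 + 5\right)^{2} \right)} = 20 - \left(1 + \frac{\left(6 + 5\right)^{2}}{16}\right) = 20 - \left(1 + \frac{11^{2}}{16}\right) = 20 - \left(1 + \frac{1}{16} \cdot 121\right) = 20 - \left(1 + \frac{121}{16}\right) = 20 - \frac{137}{16} = \frac{183}{16}$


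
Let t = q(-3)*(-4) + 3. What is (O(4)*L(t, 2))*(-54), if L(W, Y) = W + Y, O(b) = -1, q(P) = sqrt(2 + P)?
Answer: 270 - 216*I ≈ 270.0 - 216.0*I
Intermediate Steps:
t = 3 - 4*I (t = sqrt(2 - 3)*(-4) + 3 = sqrt(-1)*(-4) + 3 = I*(-4) + 3 = -4*I + 3 = 3 - 4*I ≈ 3.0 - 4.0*I)
(O(4)*L(t, 2))*(-54) = -((3 - 4*I) + 2)*(-54) = -(5 - 4*I)*(-54) = (-5 + 4*I)*(-54) = 270 - 216*I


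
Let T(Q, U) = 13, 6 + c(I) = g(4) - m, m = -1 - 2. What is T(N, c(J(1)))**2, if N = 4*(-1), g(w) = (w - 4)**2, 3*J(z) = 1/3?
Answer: 169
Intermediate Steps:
J(z) = 1/9 (J(z) = (1/3)/3 = (1/3)*(1/3) = 1/9)
g(w) = (-4 + w)**2
m = -3
N = -4
c(I) = -3 (c(I) = -6 + ((-4 + 4)**2 - 1*(-3)) = -6 + (0**2 + 3) = -6 + (0 + 3) = -6 + 3 = -3)
T(N, c(J(1)))**2 = 13**2 = 169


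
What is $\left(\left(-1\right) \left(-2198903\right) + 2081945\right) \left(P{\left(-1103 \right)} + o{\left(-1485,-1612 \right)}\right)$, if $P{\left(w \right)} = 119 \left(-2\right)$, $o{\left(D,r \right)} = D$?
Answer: $-7375901104$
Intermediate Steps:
$P{\left(w \right)} = -238$
$\left(\left(-1\right) \left(-2198903\right) + 2081945\right) \left(P{\left(-1103 \right)} + o{\left(-1485,-1612 \right)}\right) = \left(\left(-1\right) \left(-2198903\right) + 2081945\right) \left(-238 - 1485\right) = \left(2198903 + 2081945\right) \left(-1723\right) = 4280848 \left(-1723\right) = -7375901104$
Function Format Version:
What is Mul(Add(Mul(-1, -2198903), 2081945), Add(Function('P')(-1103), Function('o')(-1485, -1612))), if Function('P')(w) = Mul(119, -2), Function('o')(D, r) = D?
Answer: -7375901104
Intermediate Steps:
Function('P')(w) = -238
Mul(Add(Mul(-1, -2198903), 2081945), Add(Function('P')(-1103), Function('o')(-1485, -1612))) = Mul(Add(Mul(-1, -2198903), 2081945), Add(-238, -1485)) = Mul(Add(2198903, 2081945), -1723) = Mul(4280848, -1723) = -7375901104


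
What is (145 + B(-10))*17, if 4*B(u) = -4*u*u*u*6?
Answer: 104465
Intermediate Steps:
B(u) = -6*u³ (B(u) = (-4*u*u*u*6)/4 = (-4*u²*u*6)/4 = (-4*u³*6)/4 = (-24*u³)/4 = -6*u³)
(145 + B(-10))*17 = (145 - 6*(-10)³)*17 = (145 - 6*(-1000))*17 = (145 + 6000)*17 = 6145*17 = 104465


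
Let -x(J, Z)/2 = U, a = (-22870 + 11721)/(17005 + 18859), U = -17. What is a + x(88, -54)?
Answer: 1208227/35864 ≈ 33.689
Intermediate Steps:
a = -11149/35864 ≈ -0.31087
x(J, Z) = 34 (x(J, Z) = -2*(-17) = 34)
a + x(88, -54) = -11149/35864 + 34 = 1208227/35864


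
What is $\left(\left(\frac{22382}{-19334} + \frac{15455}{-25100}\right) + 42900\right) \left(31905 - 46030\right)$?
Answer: $- \frac{5881027727314475}{9705668} \approx -6.0594 \cdot 10^{8}$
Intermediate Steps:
$\left(\left(\frac{22382}{-19334} + \frac{15455}{-25100}\right) + 42900\right) \left(31905 - 46030\right) = \left(\left(22382 \left(- \frac{1}{19334}\right) + 15455 \left(- \frac{1}{25100}\right)\right) + 42900\right) \left(-14125\right) = \left(\left(- \frac{11191}{9667} - \frac{3091}{5020}\right) + 42900\right) \left(-14125\right) = \left(- \frac{86059517}{48528340} + 42900\right) \left(-14125\right) = \frac{2081779726483}{48528340} \left(-14125\right) = - \frac{5881027727314475}{9705668}$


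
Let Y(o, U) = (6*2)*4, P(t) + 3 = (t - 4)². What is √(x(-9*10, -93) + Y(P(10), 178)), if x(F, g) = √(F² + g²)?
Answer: √(48 + 3*√1861) ≈ 13.320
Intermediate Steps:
P(t) = -3 + (-4 + t)² (P(t) = -3 + (t - 4)² = -3 + (-4 + t)²)
Y(o, U) = 48 (Y(o, U) = 12*4 = 48)
√(x(-9*10, -93) + Y(P(10), 178)) = √(√((-9*10)² + (-93)²) + 48) = √(√((-90)² + 8649) + 48) = √(√(8100 + 8649) + 48) = √(√16749 + 48) = √(3*√1861 + 48) = √(48 + 3*√1861)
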